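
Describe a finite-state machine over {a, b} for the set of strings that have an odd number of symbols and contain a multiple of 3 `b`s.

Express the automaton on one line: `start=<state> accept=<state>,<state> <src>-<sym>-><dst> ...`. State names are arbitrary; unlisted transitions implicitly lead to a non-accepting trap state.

Build one automaton per condition and run them in lockstep. One (2 states) tracks the input length modulo 2; the other (3 states) tracks the count of `b`s modulo 3. Each combined state is a pair, one component from each; accept when both components accept.
        a   b  
>  s0   s1  s2 
 * s1   s0  s3 
   s2   s3  s4 
   s3   s2  s5 
   s4   s5  s1 
   s5   s4  s0 
(> = start, * = accepting)

start=s0 accept=s1 s0-a->s1 s0-b->s2 s1-a->s0 s1-b->s3 s2-a->s3 s2-b->s4 s3-a->s2 s3-b->s5 s4-a->s5 s4-b->s1 s5-a->s4 s5-b->s0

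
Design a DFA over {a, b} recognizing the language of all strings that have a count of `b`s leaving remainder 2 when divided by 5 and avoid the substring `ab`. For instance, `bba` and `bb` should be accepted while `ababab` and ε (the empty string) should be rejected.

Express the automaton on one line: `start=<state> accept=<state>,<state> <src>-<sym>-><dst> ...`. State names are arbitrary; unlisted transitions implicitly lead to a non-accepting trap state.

start=q0 accept=q5,q7 q0-a->q1 q0-b->q2 q1-a->q1 q1-b->q3 q2-a->q4 q2-b->q5 q3-a->q3 q3-b->q6 q4-a->q4 q4-b->q6 q5-a->q7 q5-b->q8 q6-a->q6 q6-b->q9 q7-a->q7 q7-b->q9 q8-a->q10 q8-b->q11 q9-a->q9 q9-b->q12 q10-a->q10 q10-b->q12 q11-a->q13 q11-b->q0 q12-a->q12 q12-b->q14 q13-a->q13 q13-b->q14 q14-a->q14 q14-b->q3

Build one automaton per condition and run them in lockstep. One (5 states) tracks the count of `b`s modulo 5; the other (3 states) tracks partial matches of the forbidden pattern `ab`. Each combined state is a pair, one component from each; accept when both components accept.
With 15 states:
          a    b  
>  q0     q1   q2 
   q1     q1   q3 
   q2     q4   q5 
   q3     q3   q6 
   q4     q4   q6 
 * q5     q7   q8 
   q6     q6   q9 
 * q7     q7   q9 
   q8    q10  q11 
   q9     q9  q12 
   q10   q10  q12 
   q11   q13   q0 
   q12   q12  q14 
   q13   q13  q14 
   q14   q14   q3 
(> = start, * = accepting)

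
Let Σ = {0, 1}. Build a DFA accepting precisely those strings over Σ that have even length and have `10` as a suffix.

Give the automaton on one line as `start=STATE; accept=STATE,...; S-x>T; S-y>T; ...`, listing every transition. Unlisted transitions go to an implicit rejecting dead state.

Build one automaton per condition and run them in lockstep. One (2 states) tracks the input length modulo 2; the other (3 states) tracks how much of the suffix `10` has currently been matched. Each combined state is a pair, one component from each; accept when both components accept. Equivalent product states are then merged.
4 states suffice.
        0   1  
>  s0   s1  s2 
   s1   s0  s0 
   s2   s3  s0 
 * s3   s1  s2 
(> = start, * = accepting)

start=s0; accept=s3; s0-0>s1; s0-1>s2; s1-0>s0; s1-1>s0; s2-0>s3; s2-1>s0; s3-0>s1; s3-1>s2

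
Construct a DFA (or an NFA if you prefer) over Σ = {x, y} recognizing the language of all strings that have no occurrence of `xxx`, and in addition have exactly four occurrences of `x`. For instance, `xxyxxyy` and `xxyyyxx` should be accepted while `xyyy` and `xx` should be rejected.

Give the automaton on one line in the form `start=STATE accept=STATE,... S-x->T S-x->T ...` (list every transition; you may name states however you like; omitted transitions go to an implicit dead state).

start=S0 accept=S11,S13,S14 S0-x->S1 S0-y->S0 S1-x->S2 S1-y->S3 S2-x->S4 S2-y->S5 S3-x->S6 S3-y->S3 S4-x->S7 S4-y->S4 S5-x->S8 S5-y->S5 S6-x->S9 S6-y->S5 S7-x->S10 S7-y->S7 S8-x->S11 S8-y->S12 S9-x->S7 S9-y->S12 S10-x->S10 S10-y->S10 S11-x->S10 S11-y->S13 S12-x->S14 S12-y->S12 S13-x->S15 S13-y->S13 S14-x->S16 S14-y->S13 S15-x->S16 S15-y->S17 S16-x->S10 S16-y->S17 S17-x->S15 S17-y->S17

Build one automaton per condition and run them in lockstep. The first has 4 states tracking partial matches of the forbidden pattern `xxx`; the second has 6 states tracking the count of `x`s, saturating at 5. A product state is a pair (one from each), accepting exactly when both do.
          x    y  
>  S0     S1   S0 
   S1     S2   S3 
   S2     S4   S5 
   S3     S6   S3 
   S4     S7   S4 
   S5     S8   S5 
   S6     S9   S5 
   S7    S10   S7 
   S8    S11  S12 
   S9     S7  S12 
   S10   S10  S10 
 * S11   S10  S13 
   S12   S14  S12 
 * S13   S15  S13 
 * S14   S16  S13 
   S15   S16  S17 
   S16   S10  S17 
   S17   S15  S17 
(> = start, * = accepting)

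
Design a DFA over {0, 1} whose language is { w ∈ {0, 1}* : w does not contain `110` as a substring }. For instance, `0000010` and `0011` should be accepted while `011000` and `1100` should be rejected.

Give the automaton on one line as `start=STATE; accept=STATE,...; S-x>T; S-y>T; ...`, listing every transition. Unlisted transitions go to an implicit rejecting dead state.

Track partial matches of the forbidden pattern `110`. State q3 is a dead state reached once `110` has occurred; every other state accepts. q0 means no part of `110` is currently matched.
A 4-state machine:
        0   1  
>* q0   q0  q1 
 * q1   q0  q2 
 * q2   q3  q2 
   q3   q3  q3 
(> = start, * = accepting)

start=q0; accept=q0,q1,q2; q0-0>q0; q0-1>q1; q1-0>q0; q1-1>q2; q2-0>q3; q2-1>q2; q3-0>q3; q3-1>q3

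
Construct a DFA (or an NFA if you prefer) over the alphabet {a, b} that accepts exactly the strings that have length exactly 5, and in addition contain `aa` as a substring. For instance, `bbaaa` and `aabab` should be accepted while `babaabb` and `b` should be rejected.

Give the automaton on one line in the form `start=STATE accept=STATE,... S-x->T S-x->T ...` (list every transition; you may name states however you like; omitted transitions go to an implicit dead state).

start=q0 accept=q12 q0-a->q1 q0-b->q2 q1-a->q3 q1-b->q4 q2-a->q5 q2-b->q4 q3-a->q6 q3-b->q6 q4-a->q7 q4-b->q8 q5-a->q6 q5-b->q8 q6-a->q9 q6-b->q9 q7-a->q9 q7-b->q10 q8-a->q11 q8-b->q10 q9-a->q12 q9-b->q12 q10-a->q10 q10-b->q10 q11-a->q12 q11-b->q10 q12-a->q10 q12-b->q10

Handle the two conditions separately and then intersect. The first has 7 states tracking the input length, saturating at 6; the second has 3 states tracking whether and how much of `aa` has been seen. A product state is a pair (one from each), accepting exactly when both do. After merging equivalent states the machine shrinks.
A 13-state machine:
          a    b  
>  q0     q1   q2 
   q1     q3   q4 
   q2     q5   q4 
   q3     q6   q6 
   q4     q7   q8 
   q5     q6   q8 
   q6     q9   q9 
   q7     q9  q10 
   q8    q11  q10 
   q9    q12  q12 
   q10   q10  q10 
   q11   q12  q10 
 * q12   q10  q10 
(> = start, * = accepting)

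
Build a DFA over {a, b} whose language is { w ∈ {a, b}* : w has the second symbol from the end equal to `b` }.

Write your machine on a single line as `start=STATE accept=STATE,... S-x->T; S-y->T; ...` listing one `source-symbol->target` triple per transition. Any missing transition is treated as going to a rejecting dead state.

A DFA must remember the last 2 symbols (since which symbol is second-to-last isn't known until the input ends). Use one state per possible window of the last ≤2 symbols; accept from those whose window starts with `b`.
A 7-state machine:
        a   b  
>  S0   S1  S2 
   S1   S3  S4 
   S2   S5  S6 
   S3   S3  S4 
   S4   S5  S6 
 * S5   S3  S4 
 * S6   S5  S6 
(> = start, * = accepting)

start=S0; accept=S5,S6; S0-a->S1; S0-b->S2; S1-a->S3; S1-b->S4; S2-a->S5; S2-b->S6; S3-a->S3; S3-b->S4; S4-a->S5; S4-b->S6; S5-a->S3; S5-b->S4; S6-a->S5; S6-b->S6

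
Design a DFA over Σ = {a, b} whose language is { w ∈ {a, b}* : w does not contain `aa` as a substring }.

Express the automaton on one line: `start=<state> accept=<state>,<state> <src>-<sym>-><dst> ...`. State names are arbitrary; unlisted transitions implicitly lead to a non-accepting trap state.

start=S0 accept=S0,S1 S0-a->S1 S0-b->S0 S1-a->S2 S1-b->S0 S2-a->S2 S2-b->S2

Track partial matches of the forbidden pattern `aa`. State S2 is a dead state reached once `aa` has occurred; every other state accepts. S0 means no part of `aa` is currently matched.
A 3-state machine:
        a   b  
>* S0   S1  S0 
 * S1   S2  S0 
   S2   S2  S2 
(> = start, * = accepting)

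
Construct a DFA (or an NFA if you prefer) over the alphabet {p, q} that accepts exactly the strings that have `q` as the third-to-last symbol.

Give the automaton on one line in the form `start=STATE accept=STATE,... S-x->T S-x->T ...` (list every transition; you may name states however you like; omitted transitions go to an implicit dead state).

Because acceptance depends on a position counted from the end, the machine has to buffer the most recent 3 symbols. Make each state the string of the last up-to-3 symbols read; on input `x` shift the window left and append `x`. Accept when the buffered window has length 3 and begins with `q`.
With 15 states:
          p    q  
>  s0     s1   s2 
   s1     s3   s4 
   s2     s5   s6 
   s3     s7   s8 
   s4     s9  s10 
   s5    s11  s12 
   s6    s13  s14 
   s7     s7   s8 
   s8     s9  s10 
   s9    s11  s12 
   s10   s13  s14 
 * s11    s7   s8 
 * s12    s9  s10 
 * s13   s11  s12 
 * s14   s13  s14 
(> = start, * = accepting)

start=s0 accept=s11,s12,s13,s14 s0-p->s1 s0-q->s2 s1-p->s3 s1-q->s4 s2-p->s5 s2-q->s6 s3-p->s7 s3-q->s8 s4-p->s9 s4-q->s10 s5-p->s11 s5-q->s12 s6-p->s13 s6-q->s14 s7-p->s7 s7-q->s8 s8-p->s9 s8-q->s10 s9-p->s11 s9-q->s12 s10-p->s13 s10-q->s14 s11-p->s7 s11-q->s8 s12-p->s9 s12-q->s10 s13-p->s11 s13-q->s12 s14-p->s13 s14-q->s14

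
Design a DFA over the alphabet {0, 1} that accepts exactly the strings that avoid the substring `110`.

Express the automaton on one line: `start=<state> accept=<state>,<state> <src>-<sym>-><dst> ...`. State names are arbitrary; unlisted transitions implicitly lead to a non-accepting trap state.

This is the complement of 'contains `110`'. Use the same substring-matching states — s0 through s3 holding how much of `110` has just been matched — but flip the accepting set: everything except the trap s3 accepts.
With 4 states:
        0   1  
>* s0   s0  s1 
 * s1   s0  s2 
 * s2   s3  s2 
   s3   s3  s3 
(> = start, * = accepting)

start=s0 accept=s0,s1,s2 s0-0->s0 s0-1->s1 s1-0->s0 s1-1->s2 s2-0->s3 s2-1->s2 s3-0->s3 s3-1->s3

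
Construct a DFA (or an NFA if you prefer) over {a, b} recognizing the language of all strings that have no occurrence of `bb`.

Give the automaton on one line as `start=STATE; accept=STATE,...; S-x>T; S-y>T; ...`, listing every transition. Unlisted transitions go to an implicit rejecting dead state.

start=q0; accept=q0,q1; q0-a>q0; q0-b>q1; q1-a>q0; q1-b>q2; q2-a>q2; q2-b>q2

Track partial matches of the forbidden pattern `bb`. State q2 is a dead state reached once `bb` has occurred; every other state accepts. q0 means no part of `bb` is currently matched.
        a   b  
>* q0   q0  q1 
 * q1   q0  q2 
   q2   q2  q2 
(> = start, * = accepting)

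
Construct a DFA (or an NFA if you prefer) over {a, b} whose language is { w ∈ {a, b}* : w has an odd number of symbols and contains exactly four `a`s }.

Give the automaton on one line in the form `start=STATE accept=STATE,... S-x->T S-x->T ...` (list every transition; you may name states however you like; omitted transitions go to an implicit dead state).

Handle the two conditions separately and then intersect. One (2 states) tracks the input length modulo 2; the other (6 states) tracks the count of `a`s, saturating at 5. Each combined state is a pair, one component from each; accept when both components accept. After merging equivalent states the machine shrinks.
11 states suffice.
          a    b  
>  S0     S1   S2 
   S1     S3   S4 
   S2     S4   S0 
   S3     S5   S6 
   S4     S6   S1 
   S5     S7   S8 
   S6     S8   S3 
   S7     S9  S10 
   S8    S10   S5 
   S9     S9   S9 
 * S10    S9   S7 
(> = start, * = accepting)

start=S0 accept=S10 S0-a->S1 S0-b->S2 S1-a->S3 S1-b->S4 S2-a->S4 S2-b->S0 S3-a->S5 S3-b->S6 S4-a->S6 S4-b->S1 S5-a->S7 S5-b->S8 S6-a->S8 S6-b->S3 S7-a->S9 S7-b->S10 S8-a->S10 S8-b->S5 S9-a->S9 S9-b->S9 S10-a->S9 S10-b->S7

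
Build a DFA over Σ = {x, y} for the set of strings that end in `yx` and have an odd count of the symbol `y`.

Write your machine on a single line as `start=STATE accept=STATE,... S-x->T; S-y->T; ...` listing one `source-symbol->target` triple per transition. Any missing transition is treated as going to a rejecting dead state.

start=q0; accept=q2; q0-x->q0; q0-y->q1; q1-x->q2; q1-y->q0; q2-x->q3; q2-y->q0; q3-x->q3; q3-y->q0

Run two small machines in parallel and take their product. The first has 3 states tracking how much of the suffix `yx` has currently been matched; the second has 2 states tracking the count of `y`s modulo 2. A product state is a pair (one from each), accepting exactly when both do. Minimizing collapses redundant product states.
4 states suffice.
        x   y  
>  q0   q0  q1 
   q1   q2  q0 
 * q2   q3  q0 
   q3   q3  q0 
(> = start, * = accepting)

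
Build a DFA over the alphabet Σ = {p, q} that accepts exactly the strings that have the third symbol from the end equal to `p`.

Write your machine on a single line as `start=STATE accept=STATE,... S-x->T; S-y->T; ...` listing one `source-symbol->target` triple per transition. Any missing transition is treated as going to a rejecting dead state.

Because acceptance depends on a position counted from the end, the machine has to buffer the most recent 3 symbols. Make each state the string of the last up-to-3 symbols read; on input `x` shift the window left and append `x`. Accept when the buffered window has length 3 and begins with `p`.
With 15 states:
       p  q 
>  A   B  C 
   B   D  E 
   C   F  G 
   D   H  I 
   E   J  K 
   F   L  M 
   G   N  O 
 * H   H  I 
 * I   J  K 
 * J   L  M 
 * K   N  O 
   L   H  I 
   M   J  K 
   N   L  M 
   O   N  O 
(> = start, * = accepting)

start=A; accept=H,I,J,K; A-p->B; A-q->C; B-p->D; B-q->E; C-p->F; C-q->G; D-p->H; D-q->I; E-p->J; E-q->K; F-p->L; F-q->M; G-p->N; G-q->O; H-p->H; H-q->I; I-p->J; I-q->K; J-p->L; J-q->M; K-p->N; K-q->O; L-p->H; L-q->I; M-p->J; M-q->K; N-p->L; N-q->M; O-p->N; O-q->O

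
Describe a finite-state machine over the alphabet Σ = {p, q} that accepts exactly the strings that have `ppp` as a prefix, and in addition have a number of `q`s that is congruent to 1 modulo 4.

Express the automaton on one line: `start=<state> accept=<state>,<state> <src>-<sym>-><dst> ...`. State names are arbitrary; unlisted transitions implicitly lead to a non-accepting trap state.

start=s0 accept=s7 s0-p->s1 s0-q->s2 s1-p->s3 s1-q->s2 s2-p->s2 s2-q->s4 s3-p->s5 s3-q->s2 s4-p->s4 s4-q->s6 s5-p->s5 s5-q->s7 s6-p->s6 s6-q->s8 s7-p->s7 s7-q->s9 s8-p->s8 s8-q->s2 s9-p->s9 s9-q->s10 s10-p->s10 s10-q->s5

Handle the two conditions separately and then intersect. One (5 states) tracks whether the input so far still matches the prefix `ppp`; the other (4 states) tracks the count of `q`s modulo 4. Each combined state is a pair, one component from each; accept when both components accept.
With 11 states:
          p    q  
>  s0     s1   s2 
   s1     s3   s2 
   s2     s2   s4 
   s3     s5   s2 
   s4     s4   s6 
   s5     s5   s7 
   s6     s6   s8 
 * s7     s7   s9 
   s8     s8   s2 
   s9     s9  s10 
   s10   s10   s5 
(> = start, * = accepting)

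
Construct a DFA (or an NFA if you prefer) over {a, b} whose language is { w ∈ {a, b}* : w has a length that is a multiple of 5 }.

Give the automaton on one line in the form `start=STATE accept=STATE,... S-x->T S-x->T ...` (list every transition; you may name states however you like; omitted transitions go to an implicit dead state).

start=s0 accept=s0 s0-a->s1 s0-b->s1 s1-a->s2 s1-b->s2 s2-a->s3 s2-b->s3 s3-a->s4 s3-b->s4 s4-a->s0 s4-b->s0

Count input length modulo 5: every symbol advances one step around the cycle s0 → s1 → s2 → s3 → s4 → s0. Accept at s0.
With 5 states:
        a   b  
>* s0   s1  s1 
   s1   s2  s2 
   s2   s3  s3 
   s3   s4  s4 
   s4   s0  s0 
(> = start, * = accepting)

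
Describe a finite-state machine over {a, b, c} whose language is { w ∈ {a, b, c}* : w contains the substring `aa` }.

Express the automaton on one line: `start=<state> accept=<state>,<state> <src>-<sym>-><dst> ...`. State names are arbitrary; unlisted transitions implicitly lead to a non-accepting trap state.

States q0..q1 record the length of the longest prefix of `aa` that matches the current input suffix. Reaching q2 means `aa` has been seen, and we stay there forever. Accept from q2.
With 3 states:
        a   b   c  
>  q0   q1  q0  q0 
   q1   q2  q0  q0 
 * q2   q2  q2  q2 
(> = start, * = accepting)

start=q0 accept=q2 q0-a->q1 q0-b->q0 q0-c->q0 q1-a->q2 q1-b->q0 q1-c->q0 q2-a->q2 q2-b->q2 q2-c->q2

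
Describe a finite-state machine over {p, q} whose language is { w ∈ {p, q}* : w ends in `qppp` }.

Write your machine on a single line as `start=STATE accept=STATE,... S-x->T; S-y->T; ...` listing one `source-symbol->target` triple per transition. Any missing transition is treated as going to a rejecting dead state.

Let each state record the length of the longest suffix of the input read so far that is also a prefix of `qppp`. S1 means the last symbol is `q`; S2 means the last 2 symbols are `qp`; S3 means the last 3 symbols are `qpp`; S4 means the last 4 symbols are `qppp`. Accept only at S4, where the string currently ends in `qppp`.
With 5 states:
        p   q  
>  S0   S0  S1 
   S1   S2  S1 
   S2   S3  S1 
   S3   S4  S1 
 * S4   S0  S1 
(> = start, * = accepting)

start=S0; accept=S4; S0-p->S0; S0-q->S1; S1-p->S2; S1-q->S1; S2-p->S3; S2-q->S1; S3-p->S4; S3-q->S1; S4-p->S0; S4-q->S1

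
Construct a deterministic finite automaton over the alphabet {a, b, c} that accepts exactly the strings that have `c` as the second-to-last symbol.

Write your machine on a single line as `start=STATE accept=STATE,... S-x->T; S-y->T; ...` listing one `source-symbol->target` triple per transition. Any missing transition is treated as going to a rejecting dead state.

start=q0; accept=q10,q11,q12; q0-a->q1; q0-b->q2; q0-c->q3; q1-a->q4; q1-b->q5; q1-c->q6; q2-a->q7; q2-b->q8; q2-c->q9; q3-a->q10; q3-b->q11; q3-c->q12; q4-a->q4; q4-b->q5; q4-c->q6; q5-a->q7; q5-b->q8; q5-c->q9; q6-a->q10; q6-b->q11; q6-c->q12; q7-a->q4; q7-b->q5; q7-c->q6; q8-a->q7; q8-b->q8; q8-c->q9; q9-a->q10; q9-b->q11; q9-c->q12; q10-a->q4; q10-b->q5; q10-c->q6; q11-a->q7; q11-b->q8; q11-c->q9; q12-a->q10; q12-b->q11; q12-c->q12

A DFA must remember the last 2 symbols (since which symbol is second-to-last isn't known until the input ends). Use one state per possible window of the last ≤2 symbols; accept from those whose window starts with `c`.
With 13 states:
          a    b    c  
>  q0     q1   q2   q3 
   q1     q4   q5   q6 
   q2     q7   q8   q9 
   q3    q10  q11  q12 
   q4     q4   q5   q6 
   q5     q7   q8   q9 
   q6    q10  q11  q12 
   q7     q4   q5   q6 
   q8     q7   q8   q9 
   q9    q10  q11  q12 
 * q10    q4   q5   q6 
 * q11    q7   q8   q9 
 * q12   q10  q11  q12 
(> = start, * = accepting)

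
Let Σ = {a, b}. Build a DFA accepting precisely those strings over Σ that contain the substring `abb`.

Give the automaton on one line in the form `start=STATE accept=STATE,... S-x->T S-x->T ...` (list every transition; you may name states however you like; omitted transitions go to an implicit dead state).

start=s0 accept=s3 s0-a->s1 s0-b->s0 s1-a->s1 s1-b->s2 s2-a->s1 s2-b->s3 s3-a->s3 s3-b->s3

States s0..s2 record the length of the longest prefix of `abb` that matches the current input suffix. Reaching s3 means `abb` has been seen, and we stay there forever. Accept from s3.
A 4-state machine:
        a   b  
>  s0   s1  s0 
   s1   s1  s2 
   s2   s1  s3 
 * s3   s3  s3 
(> = start, * = accepting)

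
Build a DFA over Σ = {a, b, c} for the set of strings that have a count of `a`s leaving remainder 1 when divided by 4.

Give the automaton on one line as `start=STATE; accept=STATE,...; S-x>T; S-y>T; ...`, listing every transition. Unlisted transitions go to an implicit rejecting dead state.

The only thing that matters is how many `a`s have appeared, reduced mod 4. Use one state per residue: q0 for 0, …, q3 for 3. Reading `a` moves to the next residue; anything else stays put. q1 is accepting.
A 4-state machine:
        a   b   c  
>  q0   q1  q0  q0 
 * q1   q2  q1  q1 
   q2   q3  q2  q2 
   q3   q0  q3  q3 
(> = start, * = accepting)

start=q0; accept=q1; q0-a>q1; q0-b>q0; q0-c>q0; q1-a>q2; q1-b>q1; q1-c>q1; q2-a>q3; q2-b>q2; q2-c>q2; q3-a>q0; q3-b>q3; q3-c>q3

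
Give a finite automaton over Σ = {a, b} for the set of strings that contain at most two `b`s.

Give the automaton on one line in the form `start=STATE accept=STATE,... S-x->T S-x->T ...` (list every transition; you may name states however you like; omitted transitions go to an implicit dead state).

Only the number of `b`s matters, and only up to 3. Make a chain s0 → s1 → s2 → s3 advanced by each `b` (with s3 absorbing); every other symbol self-loops. The accepting set is {s0, s1, s2}.
A 4-state machine:
        a   b  
>* s0   s0  s1 
 * s1   s1  s2 
 * s2   s2  s3 
   s3   s3  s3 
(> = start, * = accepting)

start=s0 accept=s0,s1,s2 s0-a->s0 s0-b->s1 s1-a->s1 s1-b->s2 s2-a->s2 s2-b->s3 s3-a->s3 s3-b->s3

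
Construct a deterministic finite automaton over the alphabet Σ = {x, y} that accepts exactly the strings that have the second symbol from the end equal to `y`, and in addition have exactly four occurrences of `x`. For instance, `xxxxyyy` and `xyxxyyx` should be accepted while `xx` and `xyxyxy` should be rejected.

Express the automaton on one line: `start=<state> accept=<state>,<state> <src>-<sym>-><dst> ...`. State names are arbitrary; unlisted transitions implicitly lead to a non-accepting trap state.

Handle the two conditions separately and then intersect. One (7 states) tracks the last 2 symbols read; the other (6 states) tracks the count of `x`s, saturating at 5. Each combined state is a pair, one component from each; accept when both components accept. After merging equivalent states the machine shrinks.
With 10 states:
       x  y 
>  A   B  A 
   B   C  B 
   C   D  C 
   D   E  F 
   E   G  H 
   F   I  F 
   G   G  G 
   H   G  J 
 * I   G  H 
 * J   G  J 
(> = start, * = accepting)

start=A accept=I,J A-x->B A-y->A B-x->C B-y->B C-x->D C-y->C D-x->E D-y->F E-x->G E-y->H F-x->I F-y->F G-x->G G-y->G H-x->G H-y->J I-x->G I-y->H J-x->G J-y->J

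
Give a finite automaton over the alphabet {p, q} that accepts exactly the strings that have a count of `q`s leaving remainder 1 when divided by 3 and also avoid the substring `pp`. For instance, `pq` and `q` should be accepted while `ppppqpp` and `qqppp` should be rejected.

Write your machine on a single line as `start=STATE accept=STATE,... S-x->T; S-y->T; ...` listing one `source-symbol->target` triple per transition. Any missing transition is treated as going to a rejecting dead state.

Build one automaton per condition and run them in lockstep. The first has 3 states tracking the count of `q`s modulo 3; the second has 3 states tracking partial matches of the forbidden pattern `pp`. A product state is a pair (one from each), accepting exactly when both do. After merging equivalent states the machine shrinks.
        p   q  
>  S0   S1  S2 
   S1   S3  S2 
 * S2   S4  S5 
   S3   S3  S3 
 * S4   S3  S5 
   S5   S6  S0 
   S6   S3  S0 
(> = start, * = accepting)

start=S0; accept=S2,S4; S0-p->S1; S0-q->S2; S1-p->S3; S1-q->S2; S2-p->S4; S2-q->S5; S3-p->S3; S3-q->S3; S4-p->S3; S4-q->S5; S5-p->S6; S5-q->S0; S6-p->S3; S6-q->S0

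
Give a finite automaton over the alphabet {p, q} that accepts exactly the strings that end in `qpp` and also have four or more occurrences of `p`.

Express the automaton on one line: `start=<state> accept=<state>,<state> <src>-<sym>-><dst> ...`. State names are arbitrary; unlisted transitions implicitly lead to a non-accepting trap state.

start=S0 accept=S17,S20 S0-p->S1 S0-q->S2 S1-p->S3 S1-q->S4 S2-p->S5 S2-q->S2 S3-p->S6 S3-q->S7 S4-p->S8 S4-q->S4 S5-p->S9 S5-q->S4 S6-p->S10 S6-q->S11 S7-p->S12 S7-q->S7 S8-p->S13 S8-q->S7 S9-p->S6 S9-q->S7 S10-p->S14 S10-q->S15 S11-p->S16 S11-q->S11 S12-p->S17 S12-q->S11 S13-p->S10 S13-q->S11 S14-p->S14 S14-q->S18 S15-p->S19 S15-q->S15 S16-p->S20 S16-q->S15 S17-p->S14 S17-q->S15 S18-p->S19 S18-q->S18 S19-p->S20 S19-q->S18 S20-p->S14 S20-q->S18

Build one automaton per condition and run them in lockstep. One (4 states) tracks how much of the suffix `qpp` has currently been matched; the other (6 states) tracks the count of `p`s, saturating at 5. Each combined state is a pair, one component from each; accept when both components accept.
With 21 states:
          p    q  
>  S0     S1   S2 
   S1     S3   S4 
   S2     S5   S2 
   S3     S6   S7 
   S4     S8   S4 
   S5     S9   S4 
   S6    S10  S11 
   S7    S12   S7 
   S8    S13   S7 
   S9     S6   S7 
   S10   S14  S15 
   S11   S16  S11 
   S12   S17  S11 
   S13   S10  S11 
   S14   S14  S18 
   S15   S19  S15 
   S16   S20  S15 
 * S17   S14  S15 
   S18   S19  S18 
   S19   S20  S18 
 * S20   S14  S18 
(> = start, * = accepting)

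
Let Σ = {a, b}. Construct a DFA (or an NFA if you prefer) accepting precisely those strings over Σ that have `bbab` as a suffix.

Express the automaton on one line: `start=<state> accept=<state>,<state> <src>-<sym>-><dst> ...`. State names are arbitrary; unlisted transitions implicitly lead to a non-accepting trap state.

Remember how much of `bbab` the current input suffix matches. State S0 means no match yet; S1 means the last symbol is `b`; S2 means the last 2 symbols are `bb`; S3 means the last 3 symbols are `bba`; S4 means the last 4 symbols are `bbab`. Only S4 accepts. On a mismatch, fall back to the longest proper suffix that is still a prefix of `bbab`.
        a   b  
>  S0   S0  S1 
   S1   S0  S2 
   S2   S3  S2 
   S3   S0  S4 
 * S4   S0  S2 
(> = start, * = accepting)

start=S0 accept=S4 S0-a->S0 S0-b->S1 S1-a->S0 S1-b->S2 S2-a->S3 S2-b->S2 S3-a->S0 S3-b->S4 S4-a->S0 S4-b->S2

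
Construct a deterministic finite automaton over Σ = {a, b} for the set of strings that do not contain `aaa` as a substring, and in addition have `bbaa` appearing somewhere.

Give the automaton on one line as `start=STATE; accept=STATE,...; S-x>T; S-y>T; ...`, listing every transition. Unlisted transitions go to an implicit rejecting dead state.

Handle the two conditions separately and then intersect. One (4 states) tracks partial matches of the forbidden pattern `aaa`; the other (5 states) tracks whether and how much of `bbaa` has been seen. Each combined state is a pair, one component from each; accept when both components accept.
14 states suffice.
          a    b  
>  q0     q1   q2 
   q1     q3   q2 
   q2     q1   q4 
   q3     q5   q2 
   q4     q6   q4 
   q5     q5   q7 
   q6     q8   q2 
   q7     q5   q9 
 * q8    q10  q11 
   q9    q12   q9 
   q10   q10  q10 
 * q11   q13  q11 
   q12   q10   q7 
 * q13    q8  q11 
(> = start, * = accepting)

start=q0; accept=q8,q11,q13; q0-a>q1; q0-b>q2; q1-a>q3; q1-b>q2; q2-a>q1; q2-b>q4; q3-a>q5; q3-b>q2; q4-a>q6; q4-b>q4; q5-a>q5; q5-b>q7; q6-a>q8; q6-b>q2; q7-a>q5; q7-b>q9; q8-a>q10; q8-b>q11; q9-a>q12; q9-b>q9; q10-a>q10; q10-b>q10; q11-a>q13; q11-b>q11; q12-a>q10; q12-b>q7; q13-a>q8; q13-b>q11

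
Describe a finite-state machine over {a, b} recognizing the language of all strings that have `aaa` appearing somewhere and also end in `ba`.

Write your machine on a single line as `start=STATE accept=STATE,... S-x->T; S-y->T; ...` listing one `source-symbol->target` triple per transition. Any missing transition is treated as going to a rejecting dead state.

start=s0; accept=s7; s0-a->s1; s0-b->s2; s1-a->s3; s1-b->s2; s2-a->s4; s2-b->s2; s3-a->s5; s3-b->s2; s4-a->s3; s4-b->s2; s5-a->s5; s5-b->s6; s6-a->s7; s6-b->s6; s7-a->s5; s7-b->s6

Build one automaton per condition and run them in lockstep. One (4 states) tracks whether and how much of `aaa` has been seen; the other (3 states) tracks how much of the suffix `ba` has currently been matched. Each combined state is a pair, one component from each; accept when both components accept.
An 8-state machine:
        a   b  
>  s0   s1  s2 
   s1   s3  s2 
   s2   s4  s2 
   s3   s5  s2 
   s4   s3  s2 
   s5   s5  s6 
   s6   s7  s6 
 * s7   s5  s6 
(> = start, * = accepting)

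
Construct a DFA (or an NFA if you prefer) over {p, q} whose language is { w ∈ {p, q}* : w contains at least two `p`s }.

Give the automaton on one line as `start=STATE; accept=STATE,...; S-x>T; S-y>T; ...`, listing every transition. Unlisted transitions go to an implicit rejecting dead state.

start=A; accept=C,D; A-p>B; A-q>A; B-p>C; B-q>B; C-p>D; C-q>C; D-p>D; D-q>D

Only the number of `p`s matters, and only up to 3. Make a chain A → B → C → D advanced by each `p` (with D absorbing); every other symbol self-loops. The accepting set is {C, D}.
       p  q 
>  A   B  A 
   B   C  B 
 * C   D  C 
 * D   D  D 
(> = start, * = accepting)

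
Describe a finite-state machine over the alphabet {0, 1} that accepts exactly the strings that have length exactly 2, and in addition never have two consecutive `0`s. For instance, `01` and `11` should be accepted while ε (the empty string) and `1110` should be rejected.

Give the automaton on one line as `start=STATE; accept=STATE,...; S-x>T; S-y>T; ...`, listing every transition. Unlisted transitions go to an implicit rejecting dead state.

Build one automaton per condition and run them in lockstep. One (4 states) tracks the input length, saturating at 3; the other (3 states) tracks partial matches of the forbidden pattern `00`. Each combined state is a pair, one component from each; accept when both components accept. After merging equivalent states the machine shrinks.
        0   1  
>  s0   s1  s2 
   s1   s3  s4 
   s2   s4  s4 
   s3   s3  s3 
 * s4   s3  s3 
(> = start, * = accepting)

start=s0; accept=s4; s0-0>s1; s0-1>s2; s1-0>s3; s1-1>s4; s2-0>s4; s2-1>s4; s3-0>s3; s3-1>s3; s4-0>s3; s4-1>s3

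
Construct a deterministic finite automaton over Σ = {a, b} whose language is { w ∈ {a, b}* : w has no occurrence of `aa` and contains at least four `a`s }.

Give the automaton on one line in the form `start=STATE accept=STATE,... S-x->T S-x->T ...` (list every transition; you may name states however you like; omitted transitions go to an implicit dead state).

start=q0 accept=q8,q9 q0-a->q1 q0-b->q0 q1-a->q2 q1-b->q3 q2-a->q2 q2-b->q2 q3-a->q4 q3-b->q3 q4-a->q2 q4-b->q5 q5-a->q6 q5-b->q5 q6-a->q2 q6-b->q7 q7-a->q8 q7-b->q7 q8-a->q2 q8-b->q9 q9-a->q8 q9-b->q9

Build one automaton per condition and run them in lockstep. The first has 3 states tracking partial matches of the forbidden pattern `aa`; the second has 6 states tracking the count of `a`s, saturating at 5. A product state is a pair (one from each), accepting exactly when both do. Equivalent product states are then merged.
        a   b  
>  q0   q1  q0 
   q1   q2  q3 
   q2   q2  q2 
   q3   q4  q3 
   q4   q2  q5 
   q5   q6  q5 
   q6   q2  q7 
   q7   q8  q7 
 * q8   q2  q9 
 * q9   q8  q9 
(> = start, * = accepting)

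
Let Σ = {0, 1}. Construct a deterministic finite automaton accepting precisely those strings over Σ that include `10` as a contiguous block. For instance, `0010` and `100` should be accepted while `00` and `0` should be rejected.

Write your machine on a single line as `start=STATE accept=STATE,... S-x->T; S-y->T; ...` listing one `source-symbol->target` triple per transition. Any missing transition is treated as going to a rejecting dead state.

start=s0; accept=s2; s0-0->s0; s0-1->s1; s1-0->s2; s1-1->s1; s2-0->s2; s2-1->s2

Track how much of `10` has been matched so far: state s0 is no progress, s2 is the absorbing accept state reached once `10` has occurred. Intermediate states record partial matches; on a mismatch, fall back to the longest reusable overlap.
3 states suffice.
        0   1  
>  s0   s0  s1 
   s1   s2  s1 
 * s2   s2  s2 
(> = start, * = accepting)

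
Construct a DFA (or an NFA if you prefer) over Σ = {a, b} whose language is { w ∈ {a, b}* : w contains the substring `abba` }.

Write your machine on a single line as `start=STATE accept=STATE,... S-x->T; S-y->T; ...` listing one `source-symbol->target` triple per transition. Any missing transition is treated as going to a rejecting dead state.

start=S0; accept=S4; S0-a->S1; S0-b->S0; S1-a->S1; S1-b->S2; S2-a->S1; S2-b->S3; S3-a->S4; S3-b->S0; S4-a->S4; S4-b->S4

Track how much of `abba` has been matched so far: state S0 is no progress, S4 is the absorbing accept state reached once `abba` has occurred. Intermediate states record partial matches; on a mismatch, fall back to the longest reusable overlap.
        a   b  
>  S0   S1  S0 
   S1   S1  S2 
   S2   S1  S3 
   S3   S4  S0 
 * S4   S4  S4 
(> = start, * = accepting)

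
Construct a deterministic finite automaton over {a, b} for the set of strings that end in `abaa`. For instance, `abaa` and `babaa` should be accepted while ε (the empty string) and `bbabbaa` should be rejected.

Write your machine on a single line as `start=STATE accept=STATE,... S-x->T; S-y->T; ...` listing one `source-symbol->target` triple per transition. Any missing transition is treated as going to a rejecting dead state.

start=s0; accept=s4; s0-a->s1; s0-b->s0; s1-a->s1; s1-b->s2; s2-a->s3; s2-b->s0; s3-a->s4; s3-b->s2; s4-a->s1; s4-b->s2

Remember how much of `abaa` the current input suffix matches. State s0 means no match yet; s1 means the last symbol is `a`; s2 means the last 2 symbols are `ab`; s3 means the last 3 symbols are `aba`; s4 means the last 4 symbols are `abaa`. Only s4 accepts. On a mismatch, fall back to the longest proper suffix that is still a prefix of `abaa`.
A 5-state machine:
        a   b  
>  s0   s1  s0 
   s1   s1  s2 
   s2   s3  s0 
   s3   s4  s2 
 * s4   s1  s2 
(> = start, * = accepting)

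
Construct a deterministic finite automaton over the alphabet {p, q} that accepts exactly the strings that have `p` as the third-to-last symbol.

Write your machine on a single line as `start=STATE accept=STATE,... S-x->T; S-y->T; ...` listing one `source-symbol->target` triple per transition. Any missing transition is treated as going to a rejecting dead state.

start=s0; accept=s7,s8,s9,s10; s0-p->s1; s0-q->s2; s1-p->s3; s1-q->s4; s2-p->s5; s2-q->s6; s3-p->s7; s3-q->s8; s4-p->s9; s4-q->s10; s5-p->s11; s5-q->s12; s6-p->s13; s6-q->s14; s7-p->s7; s7-q->s8; s8-p->s9; s8-q->s10; s9-p->s11; s9-q->s12; s10-p->s13; s10-q->s14; s11-p->s7; s11-q->s8; s12-p->s9; s12-q->s10; s13-p->s11; s13-q->s12; s14-p->s13; s14-q->s14

A DFA must remember the last 3 symbols (since which symbol is third-to-last isn't known until the input ends). Use one state per possible window of the last ≤3 symbols; accept from those whose window starts with `p`.
15 states suffice.
          p    q  
>  s0     s1   s2 
   s1     s3   s4 
   s2     s5   s6 
   s3     s7   s8 
   s4     s9  s10 
   s5    s11  s12 
   s6    s13  s14 
 * s7     s7   s8 
 * s8     s9  s10 
 * s9    s11  s12 
 * s10   s13  s14 
   s11    s7   s8 
   s12    s9  s10 
   s13   s11  s12 
   s14   s13  s14 
(> = start, * = accepting)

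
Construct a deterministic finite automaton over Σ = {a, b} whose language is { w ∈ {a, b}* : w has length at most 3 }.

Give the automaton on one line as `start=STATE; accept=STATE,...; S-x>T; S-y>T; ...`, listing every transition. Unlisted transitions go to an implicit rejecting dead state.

start=q0; accept=q0,q1,q2,q3; q0-a>q1; q0-b>q1; q1-a>q2; q1-b>q2; q2-a>q3; q2-b>q3; q3-a>q4; q3-b>q4; q4-a>q4; q4-b>q4

Count input length up to 4: every symbol moves from q0 toward q4, which means 'more than 3' and absorbs. Accept from {q0, q1, q2, q3}.
With 5 states:
        a   b  
>* q0   q1  q1 
 * q1   q2  q2 
 * q2   q3  q3 
 * q3   q4  q4 
   q4   q4  q4 
(> = start, * = accepting)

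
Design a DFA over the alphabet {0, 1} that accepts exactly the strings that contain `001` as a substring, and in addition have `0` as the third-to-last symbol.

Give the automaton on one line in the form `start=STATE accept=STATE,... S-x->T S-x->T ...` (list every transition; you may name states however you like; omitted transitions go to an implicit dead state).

start=A accept=D,E,F,K A-0->B A-1->A B-0->C B-1->A C-0->C C-1->D D-0->E D-1->F E-0->G E-1->H F-0->I F-1->J G-0->K G-1->D H-0->E H-1->F I-0->G I-1->H J-0->I J-1->J K-0->K K-1->D

Handle the two conditions separately and then intersect. The first has 4 states tracking whether and how much of `001` has been seen; the second has 15 states tracking the last 3 symbols read. A product state is a pair (one from each), accepting exactly when both do. Equivalent product states are then merged.
With 11 states:
       0  1 
>  A   B  A 
   B   C  A 
   C   C  D 
 * D   E  F 
 * E   G  H 
 * F   I  J 
   G   K  D 
   H   E  F 
   I   G  H 
   J   I  J 
 * K   K  D 
(> = start, * = accepting)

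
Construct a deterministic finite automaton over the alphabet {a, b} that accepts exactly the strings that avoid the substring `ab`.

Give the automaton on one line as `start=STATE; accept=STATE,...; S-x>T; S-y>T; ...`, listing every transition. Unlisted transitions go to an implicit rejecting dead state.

This is the complement of 'contains `ab`'. Use the same substring-matching states — q0 through q2 holding how much of `ab` has just been matched — but flip the accepting set: everything except the trap q2 accepts.
A 3-state machine:
        a   b  
>* q0   q1  q0 
 * q1   q1  q2 
   q2   q2  q2 
(> = start, * = accepting)

start=q0; accept=q0,q1; q0-a>q1; q0-b>q0; q1-a>q1; q1-b>q2; q2-a>q2; q2-b>q2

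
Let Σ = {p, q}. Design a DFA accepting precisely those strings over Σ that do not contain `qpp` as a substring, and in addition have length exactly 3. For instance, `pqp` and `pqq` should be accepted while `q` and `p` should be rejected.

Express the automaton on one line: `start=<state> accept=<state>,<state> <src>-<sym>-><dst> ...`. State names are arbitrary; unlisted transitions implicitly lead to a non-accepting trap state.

start=A accept=G,H,I A-p->B A-q->C B-p->D B-q->E C-p->F C-q->E D-p->G D-q->H E-p->I E-q->H F-p->J F-q->H G-p->K G-q->L H-p->M H-q->L I-p->N I-q->L J-p->N J-q->N K-p->K K-q->L L-p->M L-q->L M-p->N M-q->L N-p->N N-q->N

Handle the two conditions separately and then intersect. One (4 states) tracks partial matches of the forbidden pattern `qpp`; the other (5 states) tracks the input length, saturating at 4. Each combined state is a pair, one component from each; accept when both components accept.
A 14-state machine:
       p  q 
>  A   B  C 
   B   D  E 
   C   F  E 
   D   G  H 
   E   I  H 
   F   J  H 
 * G   K  L 
 * H   M  L 
 * I   N  L 
   J   N  N 
   K   K  L 
   L   M  L 
   M   N  L 
   N   N  N 
(> = start, * = accepting)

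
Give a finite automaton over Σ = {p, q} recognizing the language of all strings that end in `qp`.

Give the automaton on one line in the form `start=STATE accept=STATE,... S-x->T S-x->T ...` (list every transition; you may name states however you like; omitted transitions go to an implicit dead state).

Let each state record the length of the longest suffix of the input read so far that is also a prefix of `qp`. s1 means the last symbol is `q`; s2 means the last 2 symbols are `qp`. Accept only at s2, where the string currently ends in `qp`.
3 states suffice.
        p   q  
>  s0   s0  s1 
   s1   s2  s1 
 * s2   s0  s1 
(> = start, * = accepting)

start=s0 accept=s2 s0-p->s0 s0-q->s1 s1-p->s2 s1-q->s1 s2-p->s0 s2-q->s1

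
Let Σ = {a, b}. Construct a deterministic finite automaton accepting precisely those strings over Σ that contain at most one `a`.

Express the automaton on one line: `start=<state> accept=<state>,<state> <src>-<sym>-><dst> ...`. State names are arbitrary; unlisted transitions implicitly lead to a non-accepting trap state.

Only the number of `a`s matters, and only up to 2. Make a chain S0 → S1 → S2 advanced by each `a` (with S2 absorbing); every other symbol self-loops. The accepting set is {S0, S1}.
A 3-state machine:
        a   b  
>* S0   S1  S0 
 * S1   S2  S1 
   S2   S2  S2 
(> = start, * = accepting)

start=S0 accept=S0,S1 S0-a->S1 S0-b->S0 S1-a->S2 S1-b->S1 S2-a->S2 S2-b->S2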